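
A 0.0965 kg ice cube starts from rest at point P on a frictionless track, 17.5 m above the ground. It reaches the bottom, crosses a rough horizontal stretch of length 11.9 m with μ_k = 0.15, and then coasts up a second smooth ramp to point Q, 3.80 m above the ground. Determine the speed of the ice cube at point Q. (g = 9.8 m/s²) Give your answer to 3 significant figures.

v = 15.3 m/s

Energy at P: mgh₁ = (0.0965)(9.8)(17.5) = 16.550 J
Friction loss: W_f = μ_k mg d = 1.688 J
At Q: ½mv² + mgh₂ = mgh₁ − W_f
½mv² = 16.550 − 1.688 − 3.5937 = 11.268 J
v = √(2 × 11.268/0.0965) = 15.28 m/s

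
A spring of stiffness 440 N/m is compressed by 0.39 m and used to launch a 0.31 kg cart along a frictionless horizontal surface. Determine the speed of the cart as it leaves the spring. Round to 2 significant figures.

Conservation of energy: ½kx² = ½mv²
v = x√(k/m) = 0.39 × √(440/0.31) = 14.69 m/s

v = 15 m/s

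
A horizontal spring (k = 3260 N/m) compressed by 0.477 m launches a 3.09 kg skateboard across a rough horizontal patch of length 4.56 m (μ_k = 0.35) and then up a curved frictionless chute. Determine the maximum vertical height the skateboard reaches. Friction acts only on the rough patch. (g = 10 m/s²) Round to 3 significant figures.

h = 10.4 m

Spring energy: E₀ = ½kx² = ½(3260)(0.477)² = 370.87 J
Friction: W_f = μ_k mg d = (0.35)(3.09)(10)(4.56) = 49.32 J
Energy at base of ramp: E = 370.87 − 49.32 = 321.56 J
At max height all remaining energy is PE: mgh = E ⇒ h = E/(mg) = 321.56/(3.09 × 10) = 10.41 m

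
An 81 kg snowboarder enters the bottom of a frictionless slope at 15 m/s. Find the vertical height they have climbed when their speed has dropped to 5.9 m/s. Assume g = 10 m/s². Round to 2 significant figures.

Conservation of energy: ½mv₁² = ½mv₂² + mgh
h = (v₁² − v₂²)/(2g) = (15² − 5.9²)/(2 × 10) = 9.509 m

h = 9.5 m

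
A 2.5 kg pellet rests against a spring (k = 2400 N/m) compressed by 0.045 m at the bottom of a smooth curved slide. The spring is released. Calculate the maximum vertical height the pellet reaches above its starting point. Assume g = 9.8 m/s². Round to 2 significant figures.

At maximum height the pellet is at rest, so ½kx² = mgh
h = kx²/(2mg) = (2400)(0.045)²/(2 × 2.5 × 9.8) = 0.09918 m

h = 0.099 m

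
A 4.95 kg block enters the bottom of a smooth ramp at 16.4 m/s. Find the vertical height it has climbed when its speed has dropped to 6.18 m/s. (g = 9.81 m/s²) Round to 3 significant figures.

h = 11.8 m

Conservation of energy: ½mv₁² = ½mv₂² + mgh
h = (v₁² − v₂²)/(2g) = (16.4² − 6.18²)/(2 × 9.81) = 11.76 m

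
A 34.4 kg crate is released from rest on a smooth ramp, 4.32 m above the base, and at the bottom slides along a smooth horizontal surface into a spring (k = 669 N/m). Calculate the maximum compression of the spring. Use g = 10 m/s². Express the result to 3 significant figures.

At max compression the crate is momentarily at rest: mgh = ½kx²
x = √(2mgh/k) = √(2 × 34.4 × 10 × 4.32 / 669) = 2.108 m

x = 2.11 m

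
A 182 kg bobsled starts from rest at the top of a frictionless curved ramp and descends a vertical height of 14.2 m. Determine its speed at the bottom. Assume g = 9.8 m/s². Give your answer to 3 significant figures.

v = 16.7 m/s

Energy conservation between the two points: mgh = ½mv²
v = √(2gh) = √(2 × 9.8 × 14.2) = √278.32 = 16.68 m/s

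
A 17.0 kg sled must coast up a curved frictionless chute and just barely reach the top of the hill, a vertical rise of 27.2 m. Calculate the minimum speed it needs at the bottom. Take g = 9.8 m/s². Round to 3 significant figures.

At the top it is momentarily at rest, so all KE converts to PE: ½mv² = mgh
v = √(2gh) = √(2 × 9.8 × 27.2) = 23.09 m/s

v = 23.1 m/s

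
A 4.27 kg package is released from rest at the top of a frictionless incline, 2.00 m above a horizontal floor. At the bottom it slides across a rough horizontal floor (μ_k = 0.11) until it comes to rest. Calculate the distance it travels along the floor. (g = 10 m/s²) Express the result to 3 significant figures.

Energy at the top = energy at the end + work done against friction:
At rest all PE has been dissipated by friction: mgh = μ_k m g d
d = h/μ_k = 2.00/0.11 = 18.18 m

d = 18.2 m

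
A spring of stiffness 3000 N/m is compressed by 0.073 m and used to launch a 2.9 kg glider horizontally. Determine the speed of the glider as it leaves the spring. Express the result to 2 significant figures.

v = 2.3 m/s

Spring PE converts entirely to kinetic energy: ½kx² = ½mv²
v = x√(k/m) = 0.073 × √(3000/2.9) = 2.348 m/s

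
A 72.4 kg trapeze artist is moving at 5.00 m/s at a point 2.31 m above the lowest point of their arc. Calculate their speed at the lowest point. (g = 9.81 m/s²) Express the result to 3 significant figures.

v = 8.39 m/s

By conservation of mechanical energy, ½mv₀² + mgh = ½mv²
v² = v₀² + 2gh = (5.00)² + 2(9.81)(2.31) = 70.322
v = √70.322 = 8.386 m/s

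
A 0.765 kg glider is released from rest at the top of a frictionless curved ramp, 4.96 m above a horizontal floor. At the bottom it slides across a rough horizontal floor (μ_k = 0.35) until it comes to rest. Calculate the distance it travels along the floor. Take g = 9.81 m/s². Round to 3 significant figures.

Applying the work–energy principle:
At rest all PE has been dissipated by friction: mgh = μ_k m g d
d = h/μ_k = 4.96/0.35 = 14.17 m

d = 14.2 m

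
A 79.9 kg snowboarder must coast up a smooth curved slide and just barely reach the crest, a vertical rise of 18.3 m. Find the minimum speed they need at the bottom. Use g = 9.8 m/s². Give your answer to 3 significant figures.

At the top they are momentarily at rest, so all KE converts to PE: ½mv² = mgh
v = √(2gh) = √(2 × 9.8 × 18.3) = 18.94 m/s

v = 18.9 m/s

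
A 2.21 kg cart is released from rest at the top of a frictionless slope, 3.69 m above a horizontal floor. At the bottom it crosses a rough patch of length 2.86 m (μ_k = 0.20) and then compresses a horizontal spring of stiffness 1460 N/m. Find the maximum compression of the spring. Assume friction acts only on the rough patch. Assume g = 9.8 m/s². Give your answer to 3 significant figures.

x = 0.304 m

Initial energy: E₁ = mgh = (2.21)(9.8)(3.69) = 79.918 J
Friction removes W_f = μ_k mg d = (0.20)(2.21)(9.8)(2.86) = 12.39 J
Energy reaching the spring: E = 79.918 − 12.39 = 67.530 J
At max compression ½kx² = E ⇒ x = √(2E/k) = √(2 × 67.530/1460) = 0.3041 m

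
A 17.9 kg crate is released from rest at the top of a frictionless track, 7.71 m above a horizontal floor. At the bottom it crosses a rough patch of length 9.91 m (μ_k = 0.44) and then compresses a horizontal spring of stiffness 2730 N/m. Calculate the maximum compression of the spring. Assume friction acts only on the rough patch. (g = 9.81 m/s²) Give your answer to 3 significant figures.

Initial energy: E₁ = mgh = (17.9)(9.81)(7.71) = 1353.9 J
Friction removes W_f = μ_k mg d = (0.44)(17.9)(9.81)(9.91) = 765.7 J
Energy reaching the spring: E = 1353.9 − 765.7 = 588.19 J
At max compression ½kx² = E ⇒ x = √(2E/k) = √(2 × 588.19/2730) = 0.6564 m

x = 0.656 m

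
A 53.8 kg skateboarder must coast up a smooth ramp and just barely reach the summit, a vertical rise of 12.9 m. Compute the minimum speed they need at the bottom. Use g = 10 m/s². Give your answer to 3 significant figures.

v = 16.1 m/s

At the top they are momentarily at rest, so all KE converts to PE: ½mv² = mgh
v = √(2gh) = √(2 × 10 × 12.9) = 16.06 m/s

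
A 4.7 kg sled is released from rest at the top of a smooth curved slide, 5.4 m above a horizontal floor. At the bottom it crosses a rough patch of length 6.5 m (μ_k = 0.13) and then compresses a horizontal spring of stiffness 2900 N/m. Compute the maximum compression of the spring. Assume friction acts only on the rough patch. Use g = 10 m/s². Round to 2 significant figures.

Initial energy: E₁ = mgh = (4.7)(10)(5.4) = 253.80 J
Friction removes W_f = μ_k mg d = (0.13)(4.7)(10)(6.5) = 39.72 J
Energy reaching the spring: E = 253.80 − 39.72 = 214.09 J
At max compression ½kx² = E ⇒ x = √(2E/k) = √(2 × 214.09/2900) = 0.3842 m

x = 0.38 m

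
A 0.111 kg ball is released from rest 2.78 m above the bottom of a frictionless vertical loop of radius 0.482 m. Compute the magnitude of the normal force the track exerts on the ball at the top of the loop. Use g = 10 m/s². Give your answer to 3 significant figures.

Energy from release to top (height 2r): mgh = ½mv_top² + mg(2r)
v_top² = 2g(h − 2r) = 2(10)(2.78 − 0.9640) = 36.320 m²/s²
At the top, both N and weight point toward the centre: N + mg = mv_top²/r
N = m(v_top²/r − g) = 0.111(36.320/0.482 − 10) = 7.254 N

N = 7.25 N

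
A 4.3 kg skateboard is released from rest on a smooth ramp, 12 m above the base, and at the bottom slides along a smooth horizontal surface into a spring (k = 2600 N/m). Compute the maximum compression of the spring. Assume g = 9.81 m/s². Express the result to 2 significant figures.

x = 0.62 m

At max compression the skateboard is momentarily at rest: mgh = ½kx²
x = √(2mgh/k) = √(2 × 4.3 × 9.81 × 12 / 2600) = 0.6240 m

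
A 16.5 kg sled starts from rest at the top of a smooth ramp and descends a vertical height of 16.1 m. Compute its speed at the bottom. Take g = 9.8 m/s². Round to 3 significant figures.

v = 17.8 m/s

Equating total energy at the two states: mgh = ½mv²
v = √(2gh) = √(2 × 9.8 × 16.1) = √315.56 = 17.76 m/s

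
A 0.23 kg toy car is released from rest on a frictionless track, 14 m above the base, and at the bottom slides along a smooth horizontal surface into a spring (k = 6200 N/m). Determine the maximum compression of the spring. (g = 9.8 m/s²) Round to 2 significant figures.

x = 0.10 m

Energy conservation (no friction) from release to max compression: mgh = ½kx²
x = √(2mgh/k) = √(2 × 0.23 × 9.8 × 14 / 6200) = 0.1009 m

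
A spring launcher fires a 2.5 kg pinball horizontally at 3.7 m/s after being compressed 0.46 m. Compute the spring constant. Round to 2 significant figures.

Spring PE at full compression equals KE at release: ½kx² = ½mv²
k = mv²/x² = (2.5)(3.7)²/(0.46)² = 161.7 N/m

k = 160 N/m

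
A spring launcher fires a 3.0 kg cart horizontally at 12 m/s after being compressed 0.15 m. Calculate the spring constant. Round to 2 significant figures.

½kx² = ½mv²
k = mv²/x² = (3.0)(12)²/(0.15)² = 19200 N/m

k = 19000 N/m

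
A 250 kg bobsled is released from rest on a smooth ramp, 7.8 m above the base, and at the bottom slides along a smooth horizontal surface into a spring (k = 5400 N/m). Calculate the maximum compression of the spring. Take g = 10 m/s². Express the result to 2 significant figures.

x = 2.7 m

At max compression the bobsled is momentarily at rest: mgh = ½kx²
x = √(2mgh/k) = √(2 × 250 × 10 × 7.8 / 5400) = 2.687 m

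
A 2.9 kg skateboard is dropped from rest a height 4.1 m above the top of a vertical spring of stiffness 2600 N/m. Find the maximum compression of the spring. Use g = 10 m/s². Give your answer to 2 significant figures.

x = 0.31 m

Let x be the compression. The total drop is H + x, and the skateboard is instantaneously at rest at max compression, so energy conservation gives:
mg(H + x) = ½kx²
½(2600)x² − (2.9)(10)x − (2.9)(10)(4.1) = 0
1300x² − 29.00x − 118.9 = 0
x = [29.00 + √(841.0 + 618280)]/(2 × 1300) = 0.3138 m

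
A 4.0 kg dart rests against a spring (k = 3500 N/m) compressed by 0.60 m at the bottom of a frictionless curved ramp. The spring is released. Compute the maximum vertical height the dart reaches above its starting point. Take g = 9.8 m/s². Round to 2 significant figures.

h = 16 m

All spring PE becomes gravitational PE at the highest point: ½kx² = mgh
h = kx²/(2mg) = (3500)(0.60)²/(2 × 4.0 × 9.8) = 16.07 m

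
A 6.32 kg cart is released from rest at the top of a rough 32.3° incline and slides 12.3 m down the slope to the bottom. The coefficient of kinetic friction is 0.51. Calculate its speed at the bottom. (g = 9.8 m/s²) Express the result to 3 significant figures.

v = 4.99 m/s

Energy: mgh = ½mv² + W_f, with h = L sinθ and W_f = μ_k (mg cosθ) L
mgh = mgL sinθ = (6.32)(9.8)(12.3)sin32.3° = 407.08 J
W_f = μ_k mg cosθ · L = (0.51)(6.32)(9.8)cos32.3°·12.3 = 328.4 J
½mv² = 407.08 − 328.4 = 78.672 J
v = √(2 × 78.672/6.32) = 4.990 m/s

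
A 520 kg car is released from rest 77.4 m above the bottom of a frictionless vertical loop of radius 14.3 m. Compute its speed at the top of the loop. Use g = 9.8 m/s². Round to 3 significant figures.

Energy conservation: mgh = ½mv_top² + mg(2r)
v_top² = 2g(h − 2r) = 2(9.8)(77.4 − 28.60) = 956.5
v_top = 30.93 m/s

v = 30.9 m/s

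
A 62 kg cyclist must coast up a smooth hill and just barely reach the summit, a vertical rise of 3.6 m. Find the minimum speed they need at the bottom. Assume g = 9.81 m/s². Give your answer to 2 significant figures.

v = 8.4 m/s

At the top they are momentarily at rest, so all KE converts to PE: ½mv² = mgh
v = √(2gh) = √(2 × 9.81 × 3.6) = 8.404 m/s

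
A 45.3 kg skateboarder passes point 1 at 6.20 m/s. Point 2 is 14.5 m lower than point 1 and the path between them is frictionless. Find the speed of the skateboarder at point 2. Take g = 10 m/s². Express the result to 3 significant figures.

By conservation of mechanical energy, ½mv₀² + mgh = ½mv²
v² = v₀² + 2gh = (6.20)² + 2(10)(14.5) = 328.44
v = √328.44 = 18.12 m/s

v = 18.1 m/s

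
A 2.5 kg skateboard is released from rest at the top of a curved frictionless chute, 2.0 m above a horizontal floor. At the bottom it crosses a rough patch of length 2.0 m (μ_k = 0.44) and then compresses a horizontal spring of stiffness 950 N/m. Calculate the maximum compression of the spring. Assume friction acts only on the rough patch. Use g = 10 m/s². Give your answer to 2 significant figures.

Initial energy: E₁ = mgh = (2.5)(10)(2.0) = 50.000 J
Friction removes W_f = μ_k mg d = (0.44)(2.5)(10)(2.0) = 22.00 J
Energy reaching the spring: E = 50.000 − 22.00 = 28.000 J
At max compression ½kx² = E ⇒ x = √(2E/k) = √(2 × 28.000/950) = 0.2428 m

x = 0.24 m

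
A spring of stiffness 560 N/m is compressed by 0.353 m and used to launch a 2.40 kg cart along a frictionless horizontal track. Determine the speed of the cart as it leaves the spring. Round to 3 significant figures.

The cart leaves the spring when the spring is at natural length, so ½kx² = ½mv²
v = x√(k/m) = 0.353 × √(560/2.40) = 5.392 m/s

v = 5.39 m/s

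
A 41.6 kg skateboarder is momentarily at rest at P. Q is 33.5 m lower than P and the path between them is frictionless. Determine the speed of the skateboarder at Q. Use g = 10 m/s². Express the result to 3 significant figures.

Mechanical energy is conserved (no friction): mgh = ½mv²
v = √(2gh) = √(2 × 10 × 33.5) = √670.00 = 25.88 m/s

v = 25.9 m/s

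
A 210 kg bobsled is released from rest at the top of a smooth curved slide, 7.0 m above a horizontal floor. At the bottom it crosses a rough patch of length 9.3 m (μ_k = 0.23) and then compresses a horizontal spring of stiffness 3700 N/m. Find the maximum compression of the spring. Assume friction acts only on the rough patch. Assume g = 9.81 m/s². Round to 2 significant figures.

Initial energy: E₁ = mgh = (210)(9.81)(7.0) = 14421 J
Friction removes W_f = μ_k mg d = (0.23)(210)(9.81)(9.3) = 4407 J
Energy reaching the spring: E = 14421 − 4407 = 10014 J
At max compression ½kx² = E ⇒ x = √(2E/k) = √(2 × 10014/3700) = 2.327 m

x = 2.3 m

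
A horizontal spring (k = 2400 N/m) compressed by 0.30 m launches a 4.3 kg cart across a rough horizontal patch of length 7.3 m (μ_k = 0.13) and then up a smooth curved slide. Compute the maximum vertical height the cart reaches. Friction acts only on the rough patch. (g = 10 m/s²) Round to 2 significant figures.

h = 1.6 m

Spring energy: E₀ = ½kx² = ½(2400)(0.30)² = 108.00 J
Friction: W_f = μ_k mg d = (0.13)(4.3)(10)(7.3) = 40.81 J
Energy at base of ramp: E = 108.00 − 40.81 = 67.193 J
At max height all remaining energy is PE: mgh = E ⇒ h = E/(mg) = 67.193/(4.3 × 10) = 1.563 m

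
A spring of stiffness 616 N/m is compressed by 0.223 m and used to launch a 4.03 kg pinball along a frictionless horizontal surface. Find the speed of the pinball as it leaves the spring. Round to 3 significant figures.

v = 2.76 m/s

The pinball leaves the spring when the spring is at natural length, so ½kx² = ½mv²
v = x√(k/m) = 0.223 × √(616/4.03) = 2.757 m/s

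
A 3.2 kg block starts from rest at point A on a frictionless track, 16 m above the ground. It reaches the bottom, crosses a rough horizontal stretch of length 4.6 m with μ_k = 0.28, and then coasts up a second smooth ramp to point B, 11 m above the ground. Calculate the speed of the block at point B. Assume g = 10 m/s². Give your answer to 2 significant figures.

v = 8.6 m/s

Energy at A: mgh₁ = (3.2)(10)(16) = 512.00 J
Friction loss: W_f = μ_k mg d = 41.22 J
At B: ½mv² + mgh₂ = mgh₁ − W_f
½mv² = 512.00 − 41.22 − 352.00 = 118.78 J
v = √(2 × 118.78/3.2) = 8.616 m/s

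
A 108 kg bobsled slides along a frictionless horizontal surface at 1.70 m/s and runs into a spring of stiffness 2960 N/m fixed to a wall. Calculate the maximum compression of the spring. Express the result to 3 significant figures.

x = 0.325 m

All KE is stored as spring PE at maximum compression: ½mv² = ½kx²
x = v√(m/k) = 1.70 × √(108/2960) = 0.3247 m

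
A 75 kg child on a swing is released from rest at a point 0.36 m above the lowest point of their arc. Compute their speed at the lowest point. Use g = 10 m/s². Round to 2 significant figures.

v = 2.7 m/s

By conservation of mechanical energy, mgh = ½mv²
The mass cancels from both sides.
v = √(2gh) = √(2 × 10 × 0.36) = √7.2000 = 2.683 m/s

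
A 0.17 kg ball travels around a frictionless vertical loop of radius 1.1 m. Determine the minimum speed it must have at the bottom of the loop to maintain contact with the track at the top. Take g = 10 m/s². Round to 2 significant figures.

At the top: mg = mv_top²/r ⇒ v_top² = gr = 11.00 m²/s²
Energy from bottom to top (height 2r): ½mv_bot² = ½mv_top² + mg(2r)
v_bot² = gr + 4gr = 5gr = 55.00
v_bot = √(5gr) = 7.416 m/s

v = 7.4 m/s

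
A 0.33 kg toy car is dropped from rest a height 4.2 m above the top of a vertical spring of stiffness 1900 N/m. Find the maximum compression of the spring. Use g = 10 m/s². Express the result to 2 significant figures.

x = 0.12 m

Take the reference level at the top of the uncompressed spring. At max compression the car has fallen H + x and is momentarily at rest:
mg(H + x) = ½kx²
½(1900)x² − (0.33)(10)x − (0.33)(10)(4.2) = 0
950.0x² − 3.300x − 13.86 = 0
x = [3.300 + √(10.89 + 52668)]/(2 × 950.0) = 0.1225 m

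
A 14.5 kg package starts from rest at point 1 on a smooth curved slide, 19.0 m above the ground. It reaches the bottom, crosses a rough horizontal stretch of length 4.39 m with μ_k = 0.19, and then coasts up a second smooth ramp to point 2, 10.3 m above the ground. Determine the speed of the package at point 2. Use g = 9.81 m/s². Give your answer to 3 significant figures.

v = 12.4 m/s

Energy at 1: mgh₁ = (14.5)(9.81)(19.0) = 2702.7 J
Friction loss: W_f = μ_k mg d = 118.6 J
At 2: ½mv² + mgh₂ = mgh₁ − W_f
½mv² = 2702.7 − 118.6 − 1465.1 = 1118.9 J
v = √(2 × 1118.9/14.5) = 12.42 m/s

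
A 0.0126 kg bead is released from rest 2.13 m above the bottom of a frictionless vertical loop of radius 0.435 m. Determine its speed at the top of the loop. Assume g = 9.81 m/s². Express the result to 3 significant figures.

v = 4.97 m/s

Energy conservation: mgh = ½mv_top² + mg(2r)
v_top² = 2g(h − 2r) = 2(9.81)(2.13 − 0.8700) = 24.72
v_top = 4.972 m/s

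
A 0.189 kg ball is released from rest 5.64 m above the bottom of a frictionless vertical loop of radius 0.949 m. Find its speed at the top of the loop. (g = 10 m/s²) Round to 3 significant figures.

v = 8.65 m/s

Energy conservation: mgh = ½mv_top² + mg(2r)
v_top² = 2g(h − 2r) = 2(10)(5.64 − 1.898) = 74.84
v_top = 8.651 m/s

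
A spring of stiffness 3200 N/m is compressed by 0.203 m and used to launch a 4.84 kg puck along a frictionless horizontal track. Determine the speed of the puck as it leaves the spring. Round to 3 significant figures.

v = 5.22 m/s

Spring PE converts entirely to kinetic energy: ½kx² = ½mv²
v = x√(k/m) = 0.203 × √(3200/4.84) = 5.220 m/s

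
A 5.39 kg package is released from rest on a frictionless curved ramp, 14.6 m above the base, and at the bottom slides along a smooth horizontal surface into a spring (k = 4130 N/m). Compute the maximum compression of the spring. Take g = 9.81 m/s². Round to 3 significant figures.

x = 0.611 m

Gravitational PE at the top equals spring PE at max compression: mgh = ½kx²
x = √(2mgh/k) = √(2 × 5.39 × 9.81 × 14.6 / 4130) = 0.6114 m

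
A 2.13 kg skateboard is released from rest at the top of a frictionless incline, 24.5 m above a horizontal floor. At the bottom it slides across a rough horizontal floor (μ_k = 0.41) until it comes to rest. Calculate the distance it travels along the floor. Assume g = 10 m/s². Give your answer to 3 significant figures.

d = 59.8 m

Applying the work–energy principle:
At rest all PE has been dissipated by friction: mgh = μ_k m g d
d = h/μ_k = 24.5/0.41 = 59.76 m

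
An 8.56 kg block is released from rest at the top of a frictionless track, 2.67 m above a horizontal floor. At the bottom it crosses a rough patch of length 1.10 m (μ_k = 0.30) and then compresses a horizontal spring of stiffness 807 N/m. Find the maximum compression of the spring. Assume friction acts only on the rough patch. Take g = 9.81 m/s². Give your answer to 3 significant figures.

Initial energy: E₁ = mgh = (8.56)(9.81)(2.67) = 224.21 J
Friction removes W_f = μ_k mg d = (0.30)(8.56)(9.81)(1.10) = 27.71 J
Energy reaching the spring: E = 224.21 − 27.71 = 196.50 J
At max compression ½kx² = E ⇒ x = √(2E/k) = √(2 × 196.50/807) = 0.6978 m

x = 0.698 m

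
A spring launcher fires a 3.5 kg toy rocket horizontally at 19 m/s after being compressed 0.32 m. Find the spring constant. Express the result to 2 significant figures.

½kx² = ½mv²
k = mv²/x² = (3.5)(19)²/(0.32)² = 12339 N/m

k = 12000 N/m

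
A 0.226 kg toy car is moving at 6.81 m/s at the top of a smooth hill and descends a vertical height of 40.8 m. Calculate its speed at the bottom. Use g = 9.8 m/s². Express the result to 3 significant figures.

Energy conservation between the two points: ½mv₀² + mgh = ½mv²
The mass cancels from both sides.
v² = v₀² + 2gh = (6.81)² + 2(9.8)(40.8) = 846.06
v = √846.06 = 29.09 m/s

v = 29.1 m/s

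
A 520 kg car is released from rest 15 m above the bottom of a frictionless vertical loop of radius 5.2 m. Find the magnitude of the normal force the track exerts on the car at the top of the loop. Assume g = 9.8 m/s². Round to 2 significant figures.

N = 3900 N

Energy from release to top (height 2r): mgh = ½mv_top² + mg(2r)
v_top² = 2g(h − 2r) = 2(9.8)(15 − 10.40) = 90.160 m²/s²
At the top, both N and weight point toward the centre: N + mg = mv_top²/r
N = m(v_top²/r − g) = 520(90.160/5.2 − 9.8) = 3920 N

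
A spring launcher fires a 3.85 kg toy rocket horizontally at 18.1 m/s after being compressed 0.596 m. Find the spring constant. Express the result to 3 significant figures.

Spring PE at full compression equals KE at release: ½kx² = ½mv²
k = mv²/x² = (3.85)(18.1)²/(0.596)² = 3551 N/m

k = 3550 N/m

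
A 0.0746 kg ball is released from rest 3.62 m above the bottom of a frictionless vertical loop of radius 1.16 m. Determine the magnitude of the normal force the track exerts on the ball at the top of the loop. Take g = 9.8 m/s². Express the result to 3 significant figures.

N = 0.908 N

Energy from release to top (height 2r): mgh = ½mv_top² + mg(2r)
v_top² = 2g(h − 2r) = 2(9.8)(3.62 − 2.320) = 25.480 m²/s²
At the top, both N and weight point toward the centre: N + mg = mv_top²/r
N = m(v_top²/r − g) = 0.0746(25.480/1.16 − 9.8) = 0.9075 N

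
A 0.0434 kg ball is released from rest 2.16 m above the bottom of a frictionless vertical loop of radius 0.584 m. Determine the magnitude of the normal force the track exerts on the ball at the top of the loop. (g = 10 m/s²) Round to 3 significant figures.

Energy from release to top (height 2r): mgh = ½mv_top² + mg(2r)
v_top² = 2g(h − 2r) = 2(10)(2.16 − 1.168) = 19.840 m²/s²
At the top, both N and weight point toward the centre: N + mg = mv_top²/r
N = m(v_top²/r − g) = 0.0434(19.840/0.584 − 10) = 1.040 N

N = 1.04 N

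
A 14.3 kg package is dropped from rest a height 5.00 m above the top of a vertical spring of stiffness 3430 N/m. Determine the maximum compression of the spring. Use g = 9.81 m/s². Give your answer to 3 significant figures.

Take the reference level at the top of the uncompressed spring. At max compression the package has fallen H + x and is momentarily at rest:
mg(H + x) = ½kx²
½(3430)x² − (14.3)(9.81)x − (14.3)(9.81)(5.00) = 0
1715x² − 140.3x − 701.4 = 0
x = [140.3 + √(19679 + 4.8117e+06)]/(2 × 1715) = 0.6817 m

x = 0.682 m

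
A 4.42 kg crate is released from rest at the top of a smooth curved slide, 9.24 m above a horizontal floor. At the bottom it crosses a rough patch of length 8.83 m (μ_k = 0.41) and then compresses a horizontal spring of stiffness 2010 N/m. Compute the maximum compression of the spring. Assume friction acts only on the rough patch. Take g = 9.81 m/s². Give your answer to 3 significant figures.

x = 0.492 m

Initial energy: E₁ = mgh = (4.42)(9.81)(9.24) = 400.65 J
Friction removes W_f = μ_k mg d = (0.41)(4.42)(9.81)(8.83) = 157.0 J
Energy reaching the spring: E = 400.65 − 157.0 = 243.67 J
At max compression ½kx² = E ⇒ x = √(2E/k) = √(2 × 243.67/2010) = 0.4924 m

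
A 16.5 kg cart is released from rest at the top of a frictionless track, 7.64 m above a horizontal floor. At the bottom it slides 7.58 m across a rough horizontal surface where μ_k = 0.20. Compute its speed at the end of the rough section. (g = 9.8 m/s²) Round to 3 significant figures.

v = 11.0 m/s

Energy at the top = energy at the end + work done against friction:
mgh = ½mv² + μ_k m g d
W_f = μ_k mg d = (0.20)(16.5)(9.8)(7.58) = 245.1 J
½mv² = mgh − W_f = 1235.4 − 245.1 = 990.25 J
v = √(2 × 990.25/16.5) = 10.96 m/s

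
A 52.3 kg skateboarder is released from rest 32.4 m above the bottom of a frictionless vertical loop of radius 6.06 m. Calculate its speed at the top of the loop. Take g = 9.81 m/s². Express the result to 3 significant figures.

v = 19.9 m/s

Energy conservation: mgh = ½mv_top² + mg(2r)
v_top² = 2g(h − 2r) = 2(9.81)(32.4 − 12.12) = 397.9
v_top = 19.95 m/s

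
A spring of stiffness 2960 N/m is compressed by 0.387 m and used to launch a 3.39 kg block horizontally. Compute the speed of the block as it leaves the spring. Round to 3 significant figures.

v = 11.4 m/s

Spring PE converts entirely to kinetic energy: ½kx² = ½mv²
v = x√(k/m) = 0.387 × √(2960/3.39) = 11.44 m/s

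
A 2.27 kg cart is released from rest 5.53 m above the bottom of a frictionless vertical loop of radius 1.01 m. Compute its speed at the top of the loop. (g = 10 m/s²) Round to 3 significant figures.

v = 8.38 m/s

Energy conservation: mgh = ½mv_top² + mg(2r)
v_top² = 2g(h − 2r) = 2(10)(5.53 − 2.020) = 70.20
v_top = 8.379 m/s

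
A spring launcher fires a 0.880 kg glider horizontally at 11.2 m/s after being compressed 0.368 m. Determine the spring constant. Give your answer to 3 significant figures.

Energy stored in the spring equals the launch KE: ½kx² = ½mv²
k = mv²/x² = (0.880)(11.2)²/(0.368)² = 815.1 N/m

k = 815 N/m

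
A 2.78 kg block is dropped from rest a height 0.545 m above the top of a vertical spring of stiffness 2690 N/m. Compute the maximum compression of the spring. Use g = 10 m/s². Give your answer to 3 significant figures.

Take the reference level at the top of the uncompressed spring. At max compression the block has fallen H + x and is momentarily at rest:
mg(H + x) = ½kx²
½(2690)x² − (2.78)(10)x − (2.78)(10)(0.545) = 0
1345x² − 27.80x − 15.15 = 0
x = [27.80 + √(772.8 + 81512)]/(2 × 1345) = 0.1170 m

x = 0.117 m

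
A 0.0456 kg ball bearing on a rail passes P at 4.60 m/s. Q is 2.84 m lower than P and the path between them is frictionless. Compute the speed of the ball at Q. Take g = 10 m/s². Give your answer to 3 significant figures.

Energy conservation between the two points: ½mv₀² + mgh = ½mv²
v² = v₀² + 2gh = (4.60)² + 2(10)(2.84) = 77.960
v = √77.960 = 8.829 m/s

v = 8.83 m/s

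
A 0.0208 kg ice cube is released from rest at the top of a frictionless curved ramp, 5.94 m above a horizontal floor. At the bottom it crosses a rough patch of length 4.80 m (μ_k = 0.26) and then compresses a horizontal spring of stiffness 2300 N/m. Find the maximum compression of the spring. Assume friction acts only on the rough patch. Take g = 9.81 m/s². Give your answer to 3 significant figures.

x = 0.0289 m

Initial energy: E₁ = mgh = (0.0208)(9.81)(5.94) = 1.2120 J
Friction removes W_f = μ_k mg d = (0.26)(0.0208)(9.81)(4.80) = 0.2547 J
Energy reaching the spring: E = 1.2120 − 0.2547 = 0.95739 J
At max compression ½kx² = E ⇒ x = √(2E/k) = √(2 × 0.95739/2300) = 0.02885 m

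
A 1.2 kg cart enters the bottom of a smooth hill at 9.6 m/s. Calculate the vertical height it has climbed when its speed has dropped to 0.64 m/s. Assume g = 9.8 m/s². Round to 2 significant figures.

h = 4.7 m

Conservation of energy: ½mv₁² = ½mv₂² + mgh
h = (v₁² − v₂²)/(2g) = (9.6² − 0.64²)/(2 × 9.8) = 4.681 m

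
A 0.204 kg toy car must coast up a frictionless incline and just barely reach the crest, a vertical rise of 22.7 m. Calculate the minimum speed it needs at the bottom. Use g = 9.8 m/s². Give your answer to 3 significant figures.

v = 21.1 m/s

At the top it is momentarily at rest, so all KE converts to PE: ½mv² = mgh
v = √(2gh) = √(2 × 9.8 × 22.7) = 21.09 m/s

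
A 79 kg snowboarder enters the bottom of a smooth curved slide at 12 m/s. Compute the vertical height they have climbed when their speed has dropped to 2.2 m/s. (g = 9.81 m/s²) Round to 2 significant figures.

h = 7.1 m

Conservation of energy: ½mv₁² = ½mv₂² + mgh
h = (v₁² − v₂²)/(2g) = (12² − 2.2²)/(2 × 9.81) = 7.093 m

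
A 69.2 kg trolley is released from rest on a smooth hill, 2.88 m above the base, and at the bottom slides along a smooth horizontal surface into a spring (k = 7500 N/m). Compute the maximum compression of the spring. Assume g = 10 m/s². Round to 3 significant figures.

Gravitational PE at the top equals spring PE at max compression: mgh = ½kx²
x = √(2mgh/k) = √(2 × 69.2 × 10 × 2.88 / 7500) = 0.7290 m

x = 0.729 m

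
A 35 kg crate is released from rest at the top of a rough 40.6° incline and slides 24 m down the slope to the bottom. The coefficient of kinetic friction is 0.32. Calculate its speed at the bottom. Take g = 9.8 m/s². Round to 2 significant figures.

v = 14 m/s

Energy: mgh = ½mv² + W_f, with h = L sinθ and W_f = μ_k (mg cosθ) L
mgh = mgL sinθ = (35)(9.8)(24)sin40.6° = 5357.2 J
W_f = μ_k mg cosθ · L = (0.32)(35)(9.8)cos40.6°·24 = 2000 J
½mv² = 5357.2 − 2000 = 3357.1 J
v = √(2 × 3357.1/35) = 13.85 m/s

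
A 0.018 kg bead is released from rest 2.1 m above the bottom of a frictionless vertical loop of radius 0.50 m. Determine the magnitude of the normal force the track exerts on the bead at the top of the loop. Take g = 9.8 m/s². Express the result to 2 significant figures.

N = 0.60 N

Energy from release to top (height 2r): mgh = ½mv_top² + mg(2r)
v_top² = 2g(h − 2r) = 2(9.8)(2.1 − 1.000) = 21.560 m²/s²
At the top, both N and weight point toward the centre: N + mg = mv_top²/r
N = m(v_top²/r − g) = 0.018(21.560/0.50 − 9.8) = 0.5998 N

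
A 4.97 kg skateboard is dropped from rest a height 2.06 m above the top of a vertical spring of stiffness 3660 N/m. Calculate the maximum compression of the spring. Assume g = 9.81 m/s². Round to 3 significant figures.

Measuring PE from the top of the relaxed spring, at max compression the skateboard has dropped H + x with zero KE, so:
mg(H + x) = ½kx²
½(3660)x² − (4.97)(9.81)x − (4.97)(9.81)(2.06) = 0
1830x² − 48.76x − 100.4 = 0
x = [48.76 + √(2377 + 735197)]/(2 × 1830) = 0.2480 m

x = 0.248 m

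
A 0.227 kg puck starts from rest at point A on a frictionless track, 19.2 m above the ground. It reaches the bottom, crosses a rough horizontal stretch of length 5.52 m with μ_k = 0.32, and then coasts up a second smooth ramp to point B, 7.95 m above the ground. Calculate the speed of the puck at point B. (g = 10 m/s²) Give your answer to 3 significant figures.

v = 13.8 m/s

Energy at A: mgh₁ = (0.227)(10)(19.2) = 43.584 J
Friction loss: W_f = μ_k mg d = 4.010 J
At B: ½mv² + mgh₂ = mgh₁ − W_f
½mv² = 43.584 − 4.010 − 18.047 = 21.528 J
v = √(2 × 21.528/0.227) = 13.77 m/s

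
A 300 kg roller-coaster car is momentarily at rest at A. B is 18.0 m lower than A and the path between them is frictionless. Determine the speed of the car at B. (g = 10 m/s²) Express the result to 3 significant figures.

Energy conservation between the two points: mgh = ½mv²
v = √(2gh) = √(2 × 10 × 18.0) = √360.00 = 18.97 m/s

v = 19.0 m/s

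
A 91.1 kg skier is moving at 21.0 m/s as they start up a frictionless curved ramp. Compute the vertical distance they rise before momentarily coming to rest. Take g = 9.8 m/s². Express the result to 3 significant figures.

h = 22.5 m

By energy conservation, ½mv² = mgh
h = v²/(2g) = 21.0²/(2 × 9.8) = 22.50 m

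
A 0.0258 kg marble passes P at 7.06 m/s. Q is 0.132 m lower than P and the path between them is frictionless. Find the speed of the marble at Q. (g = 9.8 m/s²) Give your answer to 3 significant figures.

Mechanical energy is conserved (no friction): ½mv₀² + mgh = ½mv²
v² = v₀² + 2gh = (7.06)² + 2(9.8)(0.132) = 52.431
v = √52.431 = 7.241 m/s

v = 7.24 m/s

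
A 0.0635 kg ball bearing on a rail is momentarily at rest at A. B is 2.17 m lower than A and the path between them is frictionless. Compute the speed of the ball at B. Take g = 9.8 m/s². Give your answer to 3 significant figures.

Mechanical energy is conserved (no friction): mgh = ½mv²
v = √(2gh) = √(2 × 9.8 × 2.17) = √42.532 = 6.522 m/s

v = 6.52 m/s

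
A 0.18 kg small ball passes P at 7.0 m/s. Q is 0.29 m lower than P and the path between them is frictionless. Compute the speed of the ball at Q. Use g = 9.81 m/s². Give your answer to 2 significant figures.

Equating total energy at the two states: ½mv₀² + mgh = ½mv²
v² = v₀² + 2gh = (7.0)² + 2(9.81)(0.29) = 54.690
v = √54.690 = 7.395 m/s

v = 7.4 m/s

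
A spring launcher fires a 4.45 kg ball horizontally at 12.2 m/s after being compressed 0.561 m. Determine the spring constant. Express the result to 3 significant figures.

k = 2100 N/m

Spring PE at full compression equals KE at release: ½kx² = ½mv²
k = mv²/x² = (4.45)(12.2)²/(0.561)² = 2105 N/m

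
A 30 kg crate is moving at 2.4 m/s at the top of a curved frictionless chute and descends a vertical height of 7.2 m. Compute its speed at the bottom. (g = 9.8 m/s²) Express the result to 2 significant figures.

Energy conservation between the two points: ½mv₀² + mgh = ½mv²
The mass cancels from both sides.
v² = v₀² + 2gh = (2.4)² + 2(9.8)(7.2) = 146.88
v = √146.88 = 12.12 m/s

v = 12 m/s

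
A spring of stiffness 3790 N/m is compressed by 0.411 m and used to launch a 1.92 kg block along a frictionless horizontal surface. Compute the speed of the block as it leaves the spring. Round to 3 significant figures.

Spring PE converts entirely to kinetic energy: ½kx² = ½mv²
v = x√(k/m) = 0.411 × √(3790/1.92) = 18.26 m/s

v = 18.3 m/s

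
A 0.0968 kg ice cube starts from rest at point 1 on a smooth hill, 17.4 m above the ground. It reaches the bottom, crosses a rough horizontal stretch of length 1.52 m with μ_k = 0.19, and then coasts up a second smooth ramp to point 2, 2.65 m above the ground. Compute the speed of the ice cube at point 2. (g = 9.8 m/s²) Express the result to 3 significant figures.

v = 16.8 m/s

Energy at 1: mgh₁ = (0.0968)(9.8)(17.4) = 16.506 J
Friction loss: W_f = μ_k mg d = 0.2740 J
At 2: ½mv² + mgh₂ = mgh₁ − W_f
½mv² = 16.506 − 0.2740 − 2.5139 = 13.718 J
v = √(2 × 13.718/0.0968) = 16.84 m/s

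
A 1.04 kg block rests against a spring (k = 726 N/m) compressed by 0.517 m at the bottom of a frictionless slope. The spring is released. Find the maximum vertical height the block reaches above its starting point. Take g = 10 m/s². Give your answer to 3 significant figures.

Energy conservation from release to the highest point: ½kx² = mgh
h = kx²/(2mg) = (726)(0.517)²/(2 × 1.04 × 10) = 9.329 m

h = 9.33 m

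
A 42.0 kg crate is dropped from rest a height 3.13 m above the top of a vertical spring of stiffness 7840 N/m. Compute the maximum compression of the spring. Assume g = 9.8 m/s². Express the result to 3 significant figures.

Measuring PE from the top of the relaxed spring, at max compression the crate has dropped H + x with zero KE, so:
mg(H + x) = ½kx²
½(7840)x² − (42.0)(9.8)x − (42.0)(9.8)(3.13) = 0
3920x² − 411.6x − 1288 = 0
x = [411.6 + √(169415 + 2.0201e+07)]/(2 × 3920) = 0.6282 m

x = 0.628 m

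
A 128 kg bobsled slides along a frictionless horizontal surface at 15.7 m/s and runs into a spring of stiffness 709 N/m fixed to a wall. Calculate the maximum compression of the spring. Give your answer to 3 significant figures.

x = 6.67 m

At max compression the bobsled is momentarily at rest: ½mv² = ½kx²
x = v√(m/k) = 15.7 × √(128/709) = 6.671 m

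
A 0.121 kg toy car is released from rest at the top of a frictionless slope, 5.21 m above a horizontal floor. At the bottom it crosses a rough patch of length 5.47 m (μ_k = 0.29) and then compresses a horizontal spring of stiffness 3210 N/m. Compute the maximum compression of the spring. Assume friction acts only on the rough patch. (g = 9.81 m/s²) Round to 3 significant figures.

Initial energy: E₁ = mgh = (0.121)(9.81)(5.21) = 6.1843 J
Friction removes W_f = μ_k mg d = (0.29)(0.121)(9.81)(5.47) = 1.883 J
Energy reaching the spring: E = 6.1843 − 1.883 = 4.3014 J
At max compression ½kx² = E ⇒ x = √(2E/k) = √(2 × 4.3014/3210) = 0.05177 m

x = 0.0518 m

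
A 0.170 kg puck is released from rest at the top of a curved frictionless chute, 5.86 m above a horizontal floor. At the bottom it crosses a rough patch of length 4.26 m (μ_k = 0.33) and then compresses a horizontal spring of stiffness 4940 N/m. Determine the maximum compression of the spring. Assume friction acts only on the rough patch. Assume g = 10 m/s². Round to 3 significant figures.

Initial energy: E₁ = mgh = (0.170)(10)(5.86) = 9.9620 J
Friction removes W_f = μ_k mg d = (0.33)(0.170)(10)(4.26) = 2.390 J
Energy reaching the spring: E = 9.9620 − 2.390 = 7.5721 J
At max compression ½kx² = E ⇒ x = √(2E/k) = √(2 × 7.5721/4940) = 0.05537 m

x = 0.0554 m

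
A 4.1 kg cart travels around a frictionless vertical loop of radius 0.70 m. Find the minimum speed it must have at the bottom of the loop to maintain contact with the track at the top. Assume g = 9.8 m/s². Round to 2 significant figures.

v = 5.9 m/s

At the top: mg = mv_top²/r ⇒ v_top² = gr = 6.860 m²/s²
Energy from bottom to top (height 2r): ½mv_bot² = ½mv_top² + mg(2r)
v_bot² = gr + 4gr = 5gr = 34.30
v_bot = √(5gr) = 5.857 m/s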